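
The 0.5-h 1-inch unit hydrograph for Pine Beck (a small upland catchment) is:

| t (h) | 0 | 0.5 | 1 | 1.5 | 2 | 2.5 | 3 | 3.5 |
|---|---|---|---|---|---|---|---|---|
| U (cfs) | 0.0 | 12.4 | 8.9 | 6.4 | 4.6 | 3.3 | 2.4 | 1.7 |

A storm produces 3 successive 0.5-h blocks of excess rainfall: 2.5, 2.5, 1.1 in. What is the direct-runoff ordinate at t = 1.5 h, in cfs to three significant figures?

Q ≈ 51.9 cfs

By discrete convolution, Q_j = Σ (P_i / 1 in) · U_{j−i}.
At t = 1.5 h (j=3): Q = (2.5/1)·6.4 + (2.5/1)·8.9 + (1.1/1)·12.4 = 51.9 cfs.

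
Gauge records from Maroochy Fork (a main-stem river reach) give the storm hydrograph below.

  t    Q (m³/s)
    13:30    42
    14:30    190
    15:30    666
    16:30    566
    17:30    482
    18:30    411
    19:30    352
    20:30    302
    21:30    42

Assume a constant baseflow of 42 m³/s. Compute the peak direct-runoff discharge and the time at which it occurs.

Q_p = 624.0 m³/s at t = 15:30

Subtracting baseflow gives direct-runoff ordinates: 0.0, 148.0, 624.0, 524.0, 440.0, 369.0, 310.0, 260.0, 0.0 m³/s.
The maximum is 624.0 m³/s, occurring at the reading for t = 15:30.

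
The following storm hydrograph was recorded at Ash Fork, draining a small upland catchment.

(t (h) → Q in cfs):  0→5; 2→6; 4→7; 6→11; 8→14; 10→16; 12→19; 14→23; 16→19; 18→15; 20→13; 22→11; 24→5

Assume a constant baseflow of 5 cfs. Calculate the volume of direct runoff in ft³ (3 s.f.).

V ≈ 7.13 × 10^5 ft³

Direct-runoff ordinates (Q − Q_b): 0.0, 1.0, 2.0, 6.0, 9.0, 11.0, 14.0, 18.0, 14.0, 10.0, 8.0, 6.0, 0.0 cfs.
ΣQ_DR = 99.00 cfs.
With Δt = 2 h = 7200 s, V = ΣQ_DR · Δt = 99.00 × 7200 = 7.13 × 10^5 ft³.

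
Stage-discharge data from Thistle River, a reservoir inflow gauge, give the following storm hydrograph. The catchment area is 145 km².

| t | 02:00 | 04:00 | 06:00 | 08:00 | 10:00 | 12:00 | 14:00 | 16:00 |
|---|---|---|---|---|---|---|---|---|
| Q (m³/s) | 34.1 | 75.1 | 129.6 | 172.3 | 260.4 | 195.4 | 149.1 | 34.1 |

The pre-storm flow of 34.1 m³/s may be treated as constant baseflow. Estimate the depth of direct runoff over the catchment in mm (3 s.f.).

Direct runoff: 0.0, 41.0, 95.5, 138.2, 226.3, 161.3, 115.0, 0.0 m³/s; ΣQ_DR = 777.3 m³/s.
V = ΣQ_DR · Δt = 777.3 × 7200 s = 5.597 × 10^6 m³.
Over A = 145 km², depth = V / A = 38.6 mm.

d ≈ 38.6 mm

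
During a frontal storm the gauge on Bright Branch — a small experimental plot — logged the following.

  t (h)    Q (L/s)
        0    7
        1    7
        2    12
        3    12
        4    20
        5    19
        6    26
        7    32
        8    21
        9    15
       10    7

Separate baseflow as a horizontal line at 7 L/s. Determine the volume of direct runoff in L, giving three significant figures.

Direct-runoff ordinates (Q − Q_b): 0.0, 0.0, 5.0, 5.0, 13.0, 12.0, 19.0, 25.0, 14.0, 8.0, 0.0 L/s.
ΣQ_DR = 101.0 L/s.
With Δt = 1 h = 3600 s, V = ΣQ_DR · Δt = 101.0 × 3600 = 3.64 × 10^5 L.

V ≈ 3.64 × 10^5 L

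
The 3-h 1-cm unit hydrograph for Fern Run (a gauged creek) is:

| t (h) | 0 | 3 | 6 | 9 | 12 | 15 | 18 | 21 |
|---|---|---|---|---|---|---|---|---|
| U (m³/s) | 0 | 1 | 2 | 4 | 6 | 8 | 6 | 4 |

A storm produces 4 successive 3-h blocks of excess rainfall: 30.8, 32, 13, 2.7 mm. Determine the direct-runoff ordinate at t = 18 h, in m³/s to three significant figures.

Q ≈ 53.0 m³/s

By discrete convolution, Q_j = Σ (P_i / 10 mm) · U_{j−i}.
At t = 18 h (j=6): Q = (30.8/10)·6 + (32/10)·8 + (13/10)·6 + (2.7/10)·4 = 53.0 m³/s.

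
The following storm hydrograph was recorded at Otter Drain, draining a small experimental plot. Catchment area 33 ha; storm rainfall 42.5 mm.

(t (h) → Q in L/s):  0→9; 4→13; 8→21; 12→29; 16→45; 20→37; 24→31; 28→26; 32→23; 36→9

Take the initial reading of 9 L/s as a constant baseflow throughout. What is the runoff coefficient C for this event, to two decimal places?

ΣQ_DR = 153.0 L/s; V = ΣQ_DR·Δt = 2.203 × 10^6 L.
Runoff depth d = V / A = 6.676 mm.
C = d / P = 6.676 / 42.5 = 0.16.

C ≈ 0.16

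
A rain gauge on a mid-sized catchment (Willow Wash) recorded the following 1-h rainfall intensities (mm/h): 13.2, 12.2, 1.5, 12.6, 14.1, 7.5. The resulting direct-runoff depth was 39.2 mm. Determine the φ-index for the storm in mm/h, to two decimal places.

Only the 5 blocks with intensity above φ contribute runoff: 13.2, 12.2, 12.6, 14.1, 7.5 mm/h.
Σ(I−φ)·Δt = d  ⇒  (13.2+12.2+12.6+14.1+7.5 − 5φ)·1 = 39.2
φ = (59.60 − 39.2/1) / 5 = 4.08 mm/h.

φ ≈ 4.08 mm/h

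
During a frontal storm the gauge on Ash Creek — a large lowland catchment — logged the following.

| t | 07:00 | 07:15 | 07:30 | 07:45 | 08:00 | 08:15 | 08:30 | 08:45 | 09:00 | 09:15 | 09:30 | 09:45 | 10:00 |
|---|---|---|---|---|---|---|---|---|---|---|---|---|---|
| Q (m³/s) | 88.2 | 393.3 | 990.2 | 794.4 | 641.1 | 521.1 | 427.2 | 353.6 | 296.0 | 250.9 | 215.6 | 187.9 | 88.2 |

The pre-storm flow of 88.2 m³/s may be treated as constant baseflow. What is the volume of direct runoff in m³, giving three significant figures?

V ≈ 3.69 × 10^6 m³

Direct-runoff ordinates (Q − Q_b): 0.0, 305.1, 902.0, 706.2, 552.9, 432.9, 339.0, 265.4, 207.8, 162.7, 127.4, 99.7, 0.0 m³/s.
ΣQ_DR = 4101 m³/s.
With Δt = 0.25 h = 900 s, V = ΣQ_DR · Δt = 4101 × 900 = 3.69 × 10^6 m³.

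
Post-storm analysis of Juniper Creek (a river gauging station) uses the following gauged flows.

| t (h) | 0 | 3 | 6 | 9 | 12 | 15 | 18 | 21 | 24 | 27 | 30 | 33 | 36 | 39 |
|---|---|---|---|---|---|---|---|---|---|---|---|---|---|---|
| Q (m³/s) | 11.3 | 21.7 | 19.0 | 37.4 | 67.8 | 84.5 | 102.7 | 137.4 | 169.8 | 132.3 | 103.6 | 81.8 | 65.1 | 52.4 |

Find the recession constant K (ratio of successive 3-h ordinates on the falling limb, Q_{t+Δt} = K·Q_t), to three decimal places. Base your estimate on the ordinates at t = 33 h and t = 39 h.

Using the recession-limb readings at t = 33 h and t = 39 h: Q falls from 81.8 to 52.4 m³/s over 2 intervals.
K = (Q₂/Q₁)^(1/2) = (52.4/81.8)^(1/2) = 0.800.

K ≈ 0.800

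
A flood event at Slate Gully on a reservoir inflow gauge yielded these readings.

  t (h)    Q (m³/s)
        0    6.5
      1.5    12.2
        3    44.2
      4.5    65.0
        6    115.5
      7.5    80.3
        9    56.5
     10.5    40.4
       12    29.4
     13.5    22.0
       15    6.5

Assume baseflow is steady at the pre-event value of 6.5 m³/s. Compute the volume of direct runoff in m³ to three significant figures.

V ≈ 2.20 × 10^6 m³

Direct-runoff ordinates (Q − Q_b): 0.0, 5.7, 37.7, 58.5, 109.0, 73.8, 50.0, 33.9, 22.9, 15.5, 0.0 m³/s.
ΣQ_DR = 407.0 m³/s.
With Δt = 1.5 h = 5400 s, V = ΣQ_DR · Δt = 407.0 × 5400 = 2.20 × 10^6 m³.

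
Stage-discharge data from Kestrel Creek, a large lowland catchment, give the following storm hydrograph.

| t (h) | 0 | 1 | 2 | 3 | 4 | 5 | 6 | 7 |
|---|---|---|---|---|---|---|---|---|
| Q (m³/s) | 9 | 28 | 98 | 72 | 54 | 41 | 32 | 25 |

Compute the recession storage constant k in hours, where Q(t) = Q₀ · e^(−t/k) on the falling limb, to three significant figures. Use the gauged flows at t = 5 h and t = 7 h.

On the falling limb, Q drops from 41 to 25 m³/s between t = 5 h and t = 7 h (Δt = 2 h).
k = −Δt / ln(Q₂/Q₁) = −2 / ln(25/41) = 4.04 h.

k ≈ 4.04 h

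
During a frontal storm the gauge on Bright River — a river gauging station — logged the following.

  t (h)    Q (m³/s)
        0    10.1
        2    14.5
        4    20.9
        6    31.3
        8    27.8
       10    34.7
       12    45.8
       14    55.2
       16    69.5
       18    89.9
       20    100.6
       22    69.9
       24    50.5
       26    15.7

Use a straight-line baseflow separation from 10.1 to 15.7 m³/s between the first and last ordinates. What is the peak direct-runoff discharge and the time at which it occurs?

Q_p = 86.19 m³/s at t = 20 h

Subtracting baseflow gives direct-runoff ordinates: 0.00, 3.97, 9.94, 19.91, 15.98, 22.45, 33.12, 42.08, 55.95, 75.92, 86.19, 55.06, 35.23, 0.00 m³/s.
The maximum is 86.19 m³/s, occurring at the reading for t = 20 h.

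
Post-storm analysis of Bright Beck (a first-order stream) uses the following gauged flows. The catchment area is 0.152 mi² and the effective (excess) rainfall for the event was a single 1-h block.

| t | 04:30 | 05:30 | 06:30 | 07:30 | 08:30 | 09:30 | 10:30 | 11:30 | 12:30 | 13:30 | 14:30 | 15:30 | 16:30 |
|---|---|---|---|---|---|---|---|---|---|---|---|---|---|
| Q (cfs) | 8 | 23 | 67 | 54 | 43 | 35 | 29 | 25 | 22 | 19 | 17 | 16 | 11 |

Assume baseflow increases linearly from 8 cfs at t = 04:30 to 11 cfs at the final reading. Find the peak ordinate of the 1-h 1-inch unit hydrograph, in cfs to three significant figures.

U_p ≈ 23.4 cfs

Direct runoff: 0.00, 14.75, 58.50, 45.25, 34.00, 25.75, 19.50, 15.25, 12.00, 8.75, 6.50, 5.25, 0.00 cfs; ΣQ_DR = 245.5 cfs, peak = 58.50 cfs.
Runoff depth d = ΣQ_DR·Δt / A = 245.5 × 3600 / (0.152 mi²) = 2.503 in.
The 1-inch UH is the DRH scaled by (1 in)/d, so U_p = 58.50 × 1/2.503 = 23.4 cfs.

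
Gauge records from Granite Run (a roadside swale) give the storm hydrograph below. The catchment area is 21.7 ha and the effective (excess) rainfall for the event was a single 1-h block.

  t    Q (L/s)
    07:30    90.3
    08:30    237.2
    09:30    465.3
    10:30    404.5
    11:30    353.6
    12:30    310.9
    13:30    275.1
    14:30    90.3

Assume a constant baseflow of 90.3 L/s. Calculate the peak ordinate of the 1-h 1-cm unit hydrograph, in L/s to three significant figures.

Direct runoff: 0.0, 146.9, 375.0, 314.2, 263.3, 220.6, 184.8, 0.0 L/s; ΣQ_DR = 1505 L/s, peak = 375.0 L/s.
Runoff depth d = ΣQ_DR·Δt / A = 1505 × 3600 / (21.7 ha) = 24.96 mm.
The 1-cm UH is the DRH scaled by (10 mm)/d, so U_p = 375.0 × 10/24.96 = 150 L/s.

U_p ≈ 150 L/s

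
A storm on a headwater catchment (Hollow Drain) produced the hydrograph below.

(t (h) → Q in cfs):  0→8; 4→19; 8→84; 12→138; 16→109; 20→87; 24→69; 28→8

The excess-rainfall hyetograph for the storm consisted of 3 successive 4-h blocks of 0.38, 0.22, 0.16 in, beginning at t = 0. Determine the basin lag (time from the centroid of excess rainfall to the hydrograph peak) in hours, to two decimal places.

Centroid of excess rainfall: t_c = Σ P_i·t̄_i / ΣP_i = 4.8421 h (block centres at 2, 6, 10 h).
Hydrograph peak occurs at t = 12 h, so basin lag t_L = 12 − 4.8421 = 7.16 h.

t_L ≈ 7.16 h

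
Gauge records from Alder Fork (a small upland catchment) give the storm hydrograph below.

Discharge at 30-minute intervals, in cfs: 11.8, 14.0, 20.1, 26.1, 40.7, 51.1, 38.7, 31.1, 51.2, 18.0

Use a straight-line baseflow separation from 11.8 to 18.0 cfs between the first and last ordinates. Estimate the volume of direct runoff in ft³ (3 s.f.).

Direct-runoff ordinates (Q − Q_b): 0.00, 1.51, 6.92, 12.23, 26.14, 35.86, 22.77, 14.48, 33.89, 0.00 cfs.
ΣQ_DR = 153.8 cfs.
With Δt = 0.5 h = 1800 s, V = ΣQ_DR · Δt = 153.8 × 1800 = 2.77 × 10^5 ft³.

V ≈ 2.77 × 10^5 ft³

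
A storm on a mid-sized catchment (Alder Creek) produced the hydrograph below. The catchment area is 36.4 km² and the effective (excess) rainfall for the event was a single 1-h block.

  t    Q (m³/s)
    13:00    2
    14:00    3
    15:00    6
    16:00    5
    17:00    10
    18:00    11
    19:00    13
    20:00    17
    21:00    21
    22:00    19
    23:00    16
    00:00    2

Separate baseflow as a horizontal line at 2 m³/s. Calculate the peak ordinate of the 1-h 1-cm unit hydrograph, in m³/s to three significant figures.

U_p ≈ 19.0 m³/s

Direct runoff: 0.0, 1.0, 4.0, 3.0, 8.0, 9.0, 11.0, 15.0, 19.0, 17.0, 14.0, 0.0 m³/s; ΣQ_DR = 101.0 m³/s, peak = 19.0 m³/s.
Runoff depth d = ΣQ_DR·Δt / A = 101.0 × 3600 / (36.4 km²) = 9.989 mm.
The 1-cm UH is the DRH scaled by (10 mm)/d, so U_p = 19.0 × 10/9.989 = 19.0 m³/s.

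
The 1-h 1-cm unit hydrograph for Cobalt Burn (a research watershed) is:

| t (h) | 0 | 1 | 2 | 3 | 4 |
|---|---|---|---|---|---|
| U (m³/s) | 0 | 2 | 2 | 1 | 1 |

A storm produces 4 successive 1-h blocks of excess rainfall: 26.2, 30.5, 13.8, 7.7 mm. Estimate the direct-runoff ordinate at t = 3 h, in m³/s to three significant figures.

Q ≈ 11.5 m³/s

By discrete convolution, Q_j = Σ (P_i / 10 mm) · U_{j−i}.
At t = 3 h (j=3): Q = (26.2/10)·1 + (30.5/10)·2 + (13.8/10)·2 + (7.7/10)·0 = 11.5 m³/s.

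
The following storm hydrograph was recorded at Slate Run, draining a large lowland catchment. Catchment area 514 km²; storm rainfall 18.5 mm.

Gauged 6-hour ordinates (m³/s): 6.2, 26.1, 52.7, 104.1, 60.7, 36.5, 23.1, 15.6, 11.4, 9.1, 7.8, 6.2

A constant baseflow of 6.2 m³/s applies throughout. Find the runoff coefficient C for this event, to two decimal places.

ΣQ_DR = 285.1 m³/s; V = ΣQ_DR·Δt = 6.158 × 10^6 m³.
Runoff depth d = V / A = 11.98 mm.
C = d / P = 11.98 / 18.5 = 0.65.

C ≈ 0.65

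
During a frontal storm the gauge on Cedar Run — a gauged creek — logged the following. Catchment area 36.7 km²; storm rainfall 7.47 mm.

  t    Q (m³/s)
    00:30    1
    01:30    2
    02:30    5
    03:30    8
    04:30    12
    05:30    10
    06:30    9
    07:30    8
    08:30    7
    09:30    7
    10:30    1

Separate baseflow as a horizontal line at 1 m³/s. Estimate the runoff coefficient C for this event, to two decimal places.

C ≈ 0.77

ΣQ_DR = 59.00 m³/s; V = ΣQ_DR·Δt = 2.124 × 10^5 m³.
Runoff depth d = V / A = 5.787 mm.
C = d / P = 5.787 / 7.47 = 0.77.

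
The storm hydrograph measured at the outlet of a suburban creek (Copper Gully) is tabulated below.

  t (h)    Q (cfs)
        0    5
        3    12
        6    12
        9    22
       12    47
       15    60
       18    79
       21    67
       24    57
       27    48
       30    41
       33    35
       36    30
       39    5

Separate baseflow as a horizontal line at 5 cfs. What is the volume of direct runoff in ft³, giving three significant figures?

Direct-runoff ordinates (Q − Q_b): 0.0, 7.0, 7.0, 17.0, 42.0, 55.0, 74.0, 62.0, 52.0, 43.0, 36.0, 30.0, 25.0, 0.0 cfs.
ΣQ_DR = 450.0 cfs.
With Δt = 3 h = 10800 s, V = ΣQ_DR · Δt = 450.0 × 10800 = 4.86 × 10^6 ft³.

V ≈ 4.86 × 10^6 ft³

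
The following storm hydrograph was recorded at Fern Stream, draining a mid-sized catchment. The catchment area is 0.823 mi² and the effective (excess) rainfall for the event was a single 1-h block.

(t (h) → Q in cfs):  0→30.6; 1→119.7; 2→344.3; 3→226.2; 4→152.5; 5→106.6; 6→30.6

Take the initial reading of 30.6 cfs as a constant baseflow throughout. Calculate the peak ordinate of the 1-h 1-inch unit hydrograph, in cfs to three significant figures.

U_p ≈ 209 cfs

Direct runoff: 0.0, 89.1, 313.7, 195.6, 121.9, 76.0, 0.0 cfs; ΣQ_DR = 796.3 cfs, peak = 313.7 cfs.
Runoff depth d = ΣQ_DR·Δt / A = 796.3 × 3600 / (0.823 mi²) = 1.499 in.
The 1-inch UH is the DRH scaled by (1 in)/d, so U_p = 313.7 × 1/1.499 = 209 cfs.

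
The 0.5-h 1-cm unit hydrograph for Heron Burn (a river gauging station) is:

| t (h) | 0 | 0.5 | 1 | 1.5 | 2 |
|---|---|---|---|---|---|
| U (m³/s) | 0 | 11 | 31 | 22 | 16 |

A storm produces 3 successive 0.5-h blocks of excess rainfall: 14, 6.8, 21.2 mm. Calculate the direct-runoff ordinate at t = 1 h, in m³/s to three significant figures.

Q ≈ 50.9 m³/s

By discrete convolution, Q_j = Σ (P_i / 10 mm) · U_{j−i}.
At t = 1 h (j=2): Q = (14/10)·31 + (6.8/10)·11 + (21.2/10)·0 = 50.9 m³/s.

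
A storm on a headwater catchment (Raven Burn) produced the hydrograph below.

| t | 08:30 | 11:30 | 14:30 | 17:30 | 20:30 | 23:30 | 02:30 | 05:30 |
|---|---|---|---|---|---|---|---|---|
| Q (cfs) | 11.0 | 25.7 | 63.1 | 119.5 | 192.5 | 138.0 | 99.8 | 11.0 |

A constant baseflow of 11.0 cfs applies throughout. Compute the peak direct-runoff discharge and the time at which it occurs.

Subtracting baseflow gives direct-runoff ordinates: 0.0, 14.7, 52.1, 108.5, 181.5, 127.0, 88.8, 0.0 cfs.
The maximum is 181.5 cfs, occurring at the reading for t = 20:30.

Q_p = 181.5 cfs at t = 20:30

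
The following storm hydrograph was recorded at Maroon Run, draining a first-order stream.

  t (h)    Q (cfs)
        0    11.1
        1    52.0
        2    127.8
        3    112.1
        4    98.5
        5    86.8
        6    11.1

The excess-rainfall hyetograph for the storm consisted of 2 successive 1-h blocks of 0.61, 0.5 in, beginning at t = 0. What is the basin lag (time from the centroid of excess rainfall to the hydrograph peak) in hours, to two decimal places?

t_L ≈ 1.05 h

Centroid of excess rainfall: t_c = Σ P_i·t̄_i / ΣP_i = 0.9505 h (block centres at 0.5, 1.5 h).
Hydrograph peak occurs at t = 2 h, so basin lag t_L = 2 − 0.9505 = 1.05 h.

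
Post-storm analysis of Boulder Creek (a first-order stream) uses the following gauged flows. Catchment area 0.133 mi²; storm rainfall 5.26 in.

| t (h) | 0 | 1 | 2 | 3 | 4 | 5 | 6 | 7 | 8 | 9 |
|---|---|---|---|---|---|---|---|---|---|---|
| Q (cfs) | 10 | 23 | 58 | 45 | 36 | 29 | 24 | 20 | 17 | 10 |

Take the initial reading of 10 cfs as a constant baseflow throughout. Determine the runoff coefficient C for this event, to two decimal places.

C ≈ 0.38

ΣQ_DR = 172.0 cfs; V = ΣQ_DR·Δt = 6.192 × 10^5 ft³.
Runoff depth d = V / A = 2.004 in.
C = d / P = 2.004 / 5.26 = 0.38.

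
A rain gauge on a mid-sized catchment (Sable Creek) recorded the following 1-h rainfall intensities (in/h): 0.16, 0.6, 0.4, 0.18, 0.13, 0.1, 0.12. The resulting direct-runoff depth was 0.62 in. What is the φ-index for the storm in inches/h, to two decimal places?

φ ≈ 0.19 in/h

Only the 2 blocks with intensity above φ contribute runoff: 0.6, 0.4 in/h.
Σ(I−φ)·Δt = d  ⇒  (0.6+0.4 − 2φ)·1 = 0.62
φ = (1.000 − 0.62/1) / 2 = 0.19 in/h.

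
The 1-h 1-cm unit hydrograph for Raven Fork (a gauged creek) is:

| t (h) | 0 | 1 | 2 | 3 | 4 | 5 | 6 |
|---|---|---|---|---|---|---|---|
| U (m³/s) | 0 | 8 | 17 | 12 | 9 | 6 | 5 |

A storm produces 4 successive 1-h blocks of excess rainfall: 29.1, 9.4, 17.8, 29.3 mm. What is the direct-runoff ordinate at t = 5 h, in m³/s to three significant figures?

By discrete convolution, Q_j = Σ (P_i / 10 mm) · U_{j−i}.
At t = 5 h (j=5): Q = (29.1/10)·6 + (9.4/10)·9 + (17.8/10)·12 + (29.3/10)·17 = 97.1 m³/s.

Q ≈ 97.1 m³/s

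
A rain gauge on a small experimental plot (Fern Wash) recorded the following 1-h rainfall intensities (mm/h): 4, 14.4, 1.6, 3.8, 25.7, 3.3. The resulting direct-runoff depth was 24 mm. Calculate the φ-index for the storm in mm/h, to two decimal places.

Only the 2 blocks with intensity above φ contribute runoff: 14.4, 25.7 mm/h.
Σ(I−φ)·Δt = d  ⇒  (14.4+25.7 − 2φ)·1 = 24
φ = (40.10 − 24/1) / 2 = 8.05 mm/h.

φ ≈ 8.05 mm/h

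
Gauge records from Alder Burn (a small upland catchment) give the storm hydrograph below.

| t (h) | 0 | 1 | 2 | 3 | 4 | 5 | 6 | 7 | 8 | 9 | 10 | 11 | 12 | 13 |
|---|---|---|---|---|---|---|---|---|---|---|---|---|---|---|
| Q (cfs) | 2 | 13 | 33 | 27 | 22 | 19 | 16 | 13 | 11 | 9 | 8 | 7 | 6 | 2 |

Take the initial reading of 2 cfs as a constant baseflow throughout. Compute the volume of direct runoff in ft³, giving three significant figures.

V ≈ 5.76 × 10^5 ft³

Direct-runoff ordinates (Q − Q_b): 0.0, 11.0, 31.0, 25.0, 20.0, 17.0, 14.0, 11.0, 9.0, 7.0, 6.0, 5.0, 4.0, 0.0 cfs.
ΣQ_DR = 160.0 cfs.
With Δt = 1 h = 3600 s, V = ΣQ_DR · Δt = 160.0 × 3600 = 5.76 × 10^5 ft³.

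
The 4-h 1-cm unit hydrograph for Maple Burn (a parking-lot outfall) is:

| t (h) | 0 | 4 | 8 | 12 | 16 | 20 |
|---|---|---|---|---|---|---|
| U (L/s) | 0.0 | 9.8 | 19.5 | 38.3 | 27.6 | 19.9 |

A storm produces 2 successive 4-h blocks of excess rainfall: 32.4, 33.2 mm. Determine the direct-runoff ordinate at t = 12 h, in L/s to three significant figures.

Q ≈ 189 L/s

By discrete convolution, Q_j = Σ (P_i / 10 mm) · U_{j−i}.
At t = 12 h (j=3): Q = (32.4/10)·38.3 + (33.2/10)·19.5 = 189 L/s.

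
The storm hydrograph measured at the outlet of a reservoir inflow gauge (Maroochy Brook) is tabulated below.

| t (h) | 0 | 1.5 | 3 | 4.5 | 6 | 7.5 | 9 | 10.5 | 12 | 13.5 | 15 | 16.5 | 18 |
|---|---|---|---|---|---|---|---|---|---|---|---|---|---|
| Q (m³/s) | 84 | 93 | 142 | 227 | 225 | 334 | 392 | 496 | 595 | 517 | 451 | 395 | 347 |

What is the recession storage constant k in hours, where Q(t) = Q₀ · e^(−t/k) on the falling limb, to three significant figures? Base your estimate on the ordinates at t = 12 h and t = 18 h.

On the falling limb, Q drops from 595 to 347 m³/s between t = 12 h and t = 18 h (Δt = 6 h).
k = −Δt / ln(Q₂/Q₁) = −6 / ln(347/595) = 11.1 h.

k ≈ 11.1 h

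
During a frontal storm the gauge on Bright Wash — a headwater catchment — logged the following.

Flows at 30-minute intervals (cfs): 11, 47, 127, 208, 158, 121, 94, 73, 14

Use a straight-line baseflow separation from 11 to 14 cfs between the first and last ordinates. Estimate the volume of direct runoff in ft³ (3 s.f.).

Direct-runoff ordinates (Q − Q_b): 0.00, 35.62, 115.25, 195.88, 145.50, 108.12, 80.75, 59.38, 0.00 cfs.
ΣQ_DR = 740.5 cfs.
With Δt = 0.5 h = 1800 s, V = ΣQ_DR · Δt = 740.5 × 1800 = 1.33 × 10^6 ft³.

V ≈ 1.33 × 10^6 ft³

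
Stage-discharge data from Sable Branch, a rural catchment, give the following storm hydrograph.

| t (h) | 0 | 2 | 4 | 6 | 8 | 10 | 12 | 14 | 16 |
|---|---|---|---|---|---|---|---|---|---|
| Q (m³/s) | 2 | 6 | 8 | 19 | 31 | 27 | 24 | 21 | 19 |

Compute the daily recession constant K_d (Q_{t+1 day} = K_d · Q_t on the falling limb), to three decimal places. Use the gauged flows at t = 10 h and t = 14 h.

Between t = 10 h and t = 14 h the flow falls from 27 to 21 m³/s over 2×2 h = 4 h.
Per-interval ratio K = (21/27)^(1/2) = 0.8819; K_d = K^(24/2) = 0.221.

K_d ≈ 0.221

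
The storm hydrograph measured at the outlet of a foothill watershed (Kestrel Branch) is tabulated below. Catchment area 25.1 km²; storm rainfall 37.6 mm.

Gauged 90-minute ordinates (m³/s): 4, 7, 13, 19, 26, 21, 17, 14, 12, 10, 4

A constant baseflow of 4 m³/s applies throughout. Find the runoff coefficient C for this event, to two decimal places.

ΣQ_DR = 103.0 m³/s; V = ΣQ_DR·Δt = 5.562 × 10^5 m³.
Runoff depth d = V / A = 22.16 mm.
C = d / P = 22.16 / 37.6 = 0.59.

C ≈ 0.59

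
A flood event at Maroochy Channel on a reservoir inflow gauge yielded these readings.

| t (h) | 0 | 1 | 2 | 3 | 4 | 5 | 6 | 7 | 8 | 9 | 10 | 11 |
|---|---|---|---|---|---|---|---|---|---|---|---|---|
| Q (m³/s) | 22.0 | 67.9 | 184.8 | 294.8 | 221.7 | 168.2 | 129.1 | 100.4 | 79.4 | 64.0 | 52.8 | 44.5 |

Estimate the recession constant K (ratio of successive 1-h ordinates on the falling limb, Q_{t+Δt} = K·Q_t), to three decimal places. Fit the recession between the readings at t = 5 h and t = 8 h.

Using the recession-limb readings at t = 5 h and t = 8 h: Q falls from 168.2 to 79.4 m³/s over 3 intervals.
K = (Q₂/Q₁)^(1/3) = (79.4/168.2)^(1/3) = 0.779.

K ≈ 0.779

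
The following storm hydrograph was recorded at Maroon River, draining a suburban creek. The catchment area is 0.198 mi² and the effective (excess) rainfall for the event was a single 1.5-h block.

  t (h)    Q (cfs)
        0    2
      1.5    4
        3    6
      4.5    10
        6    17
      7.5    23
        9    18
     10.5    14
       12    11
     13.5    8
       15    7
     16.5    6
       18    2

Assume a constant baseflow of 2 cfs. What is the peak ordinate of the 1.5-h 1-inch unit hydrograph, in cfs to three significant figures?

U_p ≈ 17.5 cfs

Direct runoff: 0.0, 2.0, 4.0, 8.0, 15.0, 21.0, 16.0, 12.0, 9.0, 6.0, 5.0, 4.0, 0.0 cfs; ΣQ_DR = 102.0 cfs, peak = 21.0 cfs.
Runoff depth d = ΣQ_DR·Δt / A = 102.0 × 5400 / (0.198 mi²) = 1.197 in.
The 1-inch UH is the DRH scaled by (1 in)/d, so U_p = 21.0 × 1/1.197 = 17.5 cfs.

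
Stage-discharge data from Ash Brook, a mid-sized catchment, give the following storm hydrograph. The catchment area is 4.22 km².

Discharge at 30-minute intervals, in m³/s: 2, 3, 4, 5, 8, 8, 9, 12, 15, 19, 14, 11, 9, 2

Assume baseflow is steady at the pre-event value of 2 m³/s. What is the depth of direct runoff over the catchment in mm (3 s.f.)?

Direct runoff: 0.0, 1.0, 2.0, 3.0, 6.0, 6.0, 7.0, 10.0, 13.0, 17.0, 12.0, 9.0, 7.0, 0.0 m³/s; ΣQ_DR = 93.00 m³/s.
V = ΣQ_DR · Δt = 93.00 × 1800 s = 1.674 × 10^5 m³.
Over A = 4.22 km², depth = V / A = 39.7 mm.

d ≈ 39.7 mm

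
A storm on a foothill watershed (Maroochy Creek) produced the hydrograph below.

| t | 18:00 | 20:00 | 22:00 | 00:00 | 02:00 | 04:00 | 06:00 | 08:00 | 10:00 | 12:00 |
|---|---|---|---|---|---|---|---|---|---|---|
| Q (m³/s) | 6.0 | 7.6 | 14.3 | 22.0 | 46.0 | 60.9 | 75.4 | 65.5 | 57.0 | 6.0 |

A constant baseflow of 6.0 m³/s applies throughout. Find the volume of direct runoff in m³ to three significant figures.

Direct-runoff ordinates (Q − Q_b): 0.0, 1.6, 8.3, 16.0, 40.0, 54.9, 69.4, 59.5, 51.0, 0.0 m³/s.
ΣQ_DR = 300.7 m³/s.
With Δt = 2 h = 7200 s, V = ΣQ_DR · Δt = 300.7 × 7200 = 2.17 × 10^6 m³.

V ≈ 2.17 × 10^6 m³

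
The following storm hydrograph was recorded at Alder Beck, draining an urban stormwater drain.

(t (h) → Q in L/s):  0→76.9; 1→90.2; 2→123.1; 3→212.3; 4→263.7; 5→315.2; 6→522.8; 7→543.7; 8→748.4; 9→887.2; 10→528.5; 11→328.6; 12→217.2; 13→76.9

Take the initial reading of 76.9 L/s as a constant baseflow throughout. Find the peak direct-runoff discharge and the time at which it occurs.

Q_p = 810.3 L/s at t = 9 h

Subtracting baseflow gives direct-runoff ordinates: 0.0, 13.3, 46.2, 135.4, 186.8, 238.3, 445.9, 466.8, 671.5, 810.3, 451.6, 251.7, 140.3, 0.0 L/s.
The maximum is 810.3 L/s, occurring at the reading for t = 9 h.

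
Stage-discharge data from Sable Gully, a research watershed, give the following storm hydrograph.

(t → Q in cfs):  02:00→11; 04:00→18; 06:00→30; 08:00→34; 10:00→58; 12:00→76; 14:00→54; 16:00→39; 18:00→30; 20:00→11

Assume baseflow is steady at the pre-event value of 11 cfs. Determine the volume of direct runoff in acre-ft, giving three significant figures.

Direct-runoff ordinates (Q − Q_b): 0.0, 7.0, 19.0, 23.0, 47.0, 65.0, 43.0, 28.0, 19.0, 0.0 cfs.
ΣQ_DR = 251.0 cfs.
With Δt = 2 h = 7200 s, V = ΣQ_DR · Δt = 251.0 × 7200 = 1.81 × 10^6 ft³ = 41.5 acre-ft.

V ≈ 41.5 acre-ft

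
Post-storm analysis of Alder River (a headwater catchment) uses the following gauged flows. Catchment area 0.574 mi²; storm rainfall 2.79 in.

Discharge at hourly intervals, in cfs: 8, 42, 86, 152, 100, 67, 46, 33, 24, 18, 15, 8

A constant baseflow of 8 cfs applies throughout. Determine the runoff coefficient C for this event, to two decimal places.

C ≈ 0.49

ΣQ_DR = 503.0 cfs; V = ΣQ_DR·Δt = 1.811 × 10^6 ft³.
Runoff depth d = V / A = 1.358 in.
C = d / P = 1.358 / 2.79 = 0.49.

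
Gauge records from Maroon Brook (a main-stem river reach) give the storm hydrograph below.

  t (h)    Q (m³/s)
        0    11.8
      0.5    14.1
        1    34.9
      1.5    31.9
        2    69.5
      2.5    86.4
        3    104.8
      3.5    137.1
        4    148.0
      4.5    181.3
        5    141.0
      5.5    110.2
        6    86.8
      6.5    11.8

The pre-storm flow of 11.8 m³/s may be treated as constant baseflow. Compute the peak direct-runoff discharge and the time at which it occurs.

Subtracting baseflow gives direct-runoff ordinates: 0.0, 2.3, 23.1, 20.1, 57.7, 74.6, 93.0, 125.3, 136.2, 169.5, 129.2, 98.4, 75.0, 0.0 m³/s.
The maximum is 169.5 m³/s, occurring at the reading for t = 4.5 h.

Q_p = 169.5 m³/s at t = 4.5 h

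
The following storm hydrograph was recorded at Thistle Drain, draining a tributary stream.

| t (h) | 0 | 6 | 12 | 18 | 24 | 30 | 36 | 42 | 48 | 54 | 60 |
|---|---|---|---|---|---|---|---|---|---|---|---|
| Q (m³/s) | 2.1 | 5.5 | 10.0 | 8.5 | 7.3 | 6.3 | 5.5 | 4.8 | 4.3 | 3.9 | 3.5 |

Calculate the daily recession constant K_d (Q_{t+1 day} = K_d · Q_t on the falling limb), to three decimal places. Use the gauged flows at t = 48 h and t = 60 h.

K_d ≈ 0.663

Between t = 48 h and t = 60 h the flow falls from 4.3 to 3.5 m³/s over 2×6 h = 12 h.
Per-interval ratio K = (3.5/4.3)^(1/2) = 0.9022; K_d = K^(24/6) = 0.663.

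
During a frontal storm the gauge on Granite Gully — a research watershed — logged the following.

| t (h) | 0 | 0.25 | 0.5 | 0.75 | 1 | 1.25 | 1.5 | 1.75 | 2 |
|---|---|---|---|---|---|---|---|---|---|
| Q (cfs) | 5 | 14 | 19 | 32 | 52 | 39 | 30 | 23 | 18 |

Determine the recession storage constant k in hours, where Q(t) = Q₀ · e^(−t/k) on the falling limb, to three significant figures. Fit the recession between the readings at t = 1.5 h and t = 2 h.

On the falling limb, Q drops from 30 to 18 cfs between t = 1.5 h and t = 2 h (Δt = 0.5 h).
k = −Δt / ln(Q₂/Q₁) = −0.5 / ln(18/30) = 0.979 h.

k ≈ 0.979 h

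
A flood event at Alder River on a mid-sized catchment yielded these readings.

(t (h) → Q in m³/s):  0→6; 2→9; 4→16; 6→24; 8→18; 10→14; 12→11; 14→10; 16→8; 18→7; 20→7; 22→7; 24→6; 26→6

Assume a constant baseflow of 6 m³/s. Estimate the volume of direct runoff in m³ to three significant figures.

Direct-runoff ordinates (Q − Q_b): 0.0, 3.0, 10.0, 18.0, 12.0, 8.0, 5.0, 4.0, 2.0, 1.0, 1.0, 1.0, 0.0, 0.0 m³/s.
ΣQ_DR = 65.00 m³/s.
With Δt = 2 h = 7200 s, V = ΣQ_DR · Δt = 65.00 × 7200 = 4.68 × 10^5 m³.

V ≈ 4.68 × 10^5 m³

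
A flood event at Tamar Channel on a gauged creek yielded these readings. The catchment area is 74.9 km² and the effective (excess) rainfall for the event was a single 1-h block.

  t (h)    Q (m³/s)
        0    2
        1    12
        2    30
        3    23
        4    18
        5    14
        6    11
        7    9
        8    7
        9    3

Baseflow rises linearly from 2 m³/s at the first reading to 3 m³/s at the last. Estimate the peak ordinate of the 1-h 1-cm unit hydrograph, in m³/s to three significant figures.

U_p ≈ 55.6 m³/s

Direct runoff: 0.00, 9.89, 27.78, 20.67, 15.56, 11.44, 8.33, 6.22, 4.11, 0.00 m³/s; ΣQ_DR = 104.0 m³/s, peak = 27.78 m³/s.
Runoff depth d = ΣQ_DR·Δt / A = 104.0 × 3600 / (74.9 km²) = 4.999 mm.
The 1-cm UH is the DRH scaled by (10 mm)/d, so U_p = 27.78 × 10/4.999 = 55.6 m³/s.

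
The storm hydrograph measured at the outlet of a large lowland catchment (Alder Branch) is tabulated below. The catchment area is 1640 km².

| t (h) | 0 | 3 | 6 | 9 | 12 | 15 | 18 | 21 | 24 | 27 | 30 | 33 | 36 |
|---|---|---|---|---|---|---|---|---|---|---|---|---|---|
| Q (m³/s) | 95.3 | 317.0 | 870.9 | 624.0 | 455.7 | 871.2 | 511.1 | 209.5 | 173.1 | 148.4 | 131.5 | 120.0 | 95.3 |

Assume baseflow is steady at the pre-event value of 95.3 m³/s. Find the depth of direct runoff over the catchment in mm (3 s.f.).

Direct runoff: 0.0, 221.7, 775.6, 528.7, 360.4, 775.9, 415.8, 114.2, 77.8, 53.1, 36.2, 24.7, 0.0 m³/s; ΣQ_DR = 3384 m³/s.
V = ΣQ_DR · Δt = 3384 × 10800 s = 3.655 × 10^7 m³.
Over A = 1640 km², depth = V / A = 22.3 mm.

d ≈ 22.3 mm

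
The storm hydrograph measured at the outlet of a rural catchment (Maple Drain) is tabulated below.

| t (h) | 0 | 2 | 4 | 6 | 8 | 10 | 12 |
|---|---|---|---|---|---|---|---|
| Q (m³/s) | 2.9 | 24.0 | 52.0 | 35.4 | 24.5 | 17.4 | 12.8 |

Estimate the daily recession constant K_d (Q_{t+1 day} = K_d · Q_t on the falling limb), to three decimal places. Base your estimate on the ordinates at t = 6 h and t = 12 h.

Between t = 6 h and t = 12 h the flow falls from 35.4 to 12.8 m³/s over 3×2 h = 6 h.
Per-interval ratio K = (12.8/35.4)^(1/3) = 0.7124; K_d = K^(24/2) = 0.017.

K_d ≈ 0.017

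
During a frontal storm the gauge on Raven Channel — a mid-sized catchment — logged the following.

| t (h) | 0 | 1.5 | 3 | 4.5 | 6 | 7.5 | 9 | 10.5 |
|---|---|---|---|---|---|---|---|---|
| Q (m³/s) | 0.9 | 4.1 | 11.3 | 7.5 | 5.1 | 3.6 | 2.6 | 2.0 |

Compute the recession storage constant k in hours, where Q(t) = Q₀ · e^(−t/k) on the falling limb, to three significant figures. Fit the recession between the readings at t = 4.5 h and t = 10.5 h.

On the falling limb, Q drops from 7.5 to 2.0 m³/s between t = 4.5 h and t = 10.5 h (Δt = 6 h).
k = −Δt / ln(Q₂/Q₁) = −6 / ln(2.0/7.5) = 4.54 h.

k ≈ 4.54 h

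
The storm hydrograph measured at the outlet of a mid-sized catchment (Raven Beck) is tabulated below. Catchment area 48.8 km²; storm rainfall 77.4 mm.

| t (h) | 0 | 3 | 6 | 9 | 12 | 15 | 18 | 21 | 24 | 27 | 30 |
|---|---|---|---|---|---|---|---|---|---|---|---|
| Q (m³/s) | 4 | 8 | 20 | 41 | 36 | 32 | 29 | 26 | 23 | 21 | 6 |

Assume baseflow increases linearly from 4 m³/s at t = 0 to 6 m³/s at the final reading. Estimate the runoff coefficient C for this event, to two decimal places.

C ≈ 0.55

ΣQ_DR = 191.0 m³/s; V = ΣQ_DR·Δt = 2.063 × 10^6 m³.
Runoff depth d = V / A = 42.27 mm.
C = d / P = 42.27 / 77.4 = 0.55.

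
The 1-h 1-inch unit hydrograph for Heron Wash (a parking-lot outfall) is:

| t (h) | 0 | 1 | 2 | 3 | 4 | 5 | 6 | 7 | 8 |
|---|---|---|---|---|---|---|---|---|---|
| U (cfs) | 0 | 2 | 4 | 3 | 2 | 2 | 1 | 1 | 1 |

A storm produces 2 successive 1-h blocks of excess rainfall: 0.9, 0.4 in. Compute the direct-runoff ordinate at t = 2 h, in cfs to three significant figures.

Q ≈ 4.40 cfs

By discrete convolution, Q_j = Σ (P_i / 1 in) · U_{j−i}.
At t = 2 h (j=2): Q = (0.9/1)·4 + (0.4/1)·2 = 4.40 cfs.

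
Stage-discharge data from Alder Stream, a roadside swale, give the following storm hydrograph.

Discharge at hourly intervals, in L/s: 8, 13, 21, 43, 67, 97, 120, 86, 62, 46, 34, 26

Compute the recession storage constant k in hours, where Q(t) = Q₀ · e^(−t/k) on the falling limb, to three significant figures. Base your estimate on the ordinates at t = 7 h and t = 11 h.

On the falling limb, Q drops from 86 to 26 L/s between t = 7 h and t = 11 h (Δt = 4 h).
k = −Δt / ln(Q₂/Q₁) = −4 / ln(26/86) = 3.34 h.

k ≈ 3.34 h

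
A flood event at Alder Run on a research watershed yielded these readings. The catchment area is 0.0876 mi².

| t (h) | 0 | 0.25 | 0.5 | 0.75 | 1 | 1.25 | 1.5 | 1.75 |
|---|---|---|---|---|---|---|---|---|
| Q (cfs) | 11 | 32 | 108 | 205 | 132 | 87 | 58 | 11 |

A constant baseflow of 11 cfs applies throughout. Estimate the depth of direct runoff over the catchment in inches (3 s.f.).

Direct runoff: 0.0, 21.0, 97.0, 194.0, 121.0, 76.0, 47.0, 0.0 cfs; ΣQ_DR = 556.0 cfs.
V = ΣQ_DR · Δt = 556.0 × 900 s = 5.004 × 10^5 ft³.
Over A = 0.0876 mi², depth = V / A = 2.46 in.

d ≈ 2.46 in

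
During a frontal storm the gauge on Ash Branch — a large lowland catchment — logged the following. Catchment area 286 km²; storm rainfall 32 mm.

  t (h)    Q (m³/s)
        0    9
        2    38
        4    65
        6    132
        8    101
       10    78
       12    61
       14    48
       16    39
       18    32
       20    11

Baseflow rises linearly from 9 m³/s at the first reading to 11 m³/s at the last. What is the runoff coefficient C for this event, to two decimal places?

C ≈ 0.40

ΣQ_DR = 504.0 m³/s; V = ΣQ_DR·Δt = 3.629 × 10^6 m³.
Runoff depth d = V / A = 12.69 mm.
C = d / P = 12.69 / 32 = 0.40.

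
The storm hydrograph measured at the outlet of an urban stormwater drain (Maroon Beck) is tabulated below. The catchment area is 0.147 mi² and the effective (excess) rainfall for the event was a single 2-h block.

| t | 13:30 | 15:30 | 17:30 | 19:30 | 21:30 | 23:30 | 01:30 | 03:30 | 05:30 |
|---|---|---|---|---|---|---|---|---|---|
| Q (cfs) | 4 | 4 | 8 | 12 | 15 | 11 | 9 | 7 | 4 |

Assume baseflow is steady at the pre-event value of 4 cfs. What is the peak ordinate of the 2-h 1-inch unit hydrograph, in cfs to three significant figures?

U_p ≈ 13.7 cfs

Direct runoff: 0.0, 0.0, 4.0, 8.0, 11.0, 7.0, 5.0, 3.0, 0.0 cfs; ΣQ_DR = 38.00 cfs, peak = 11.0 cfs.
Runoff depth d = ΣQ_DR·Δt / A = 38.00 × 7200 / (0.147 mi²) = 0.8011 in.
The 1-inch UH is the DRH scaled by (1 in)/d, so U_p = 11.0 × 1/0.8011 = 13.7 cfs.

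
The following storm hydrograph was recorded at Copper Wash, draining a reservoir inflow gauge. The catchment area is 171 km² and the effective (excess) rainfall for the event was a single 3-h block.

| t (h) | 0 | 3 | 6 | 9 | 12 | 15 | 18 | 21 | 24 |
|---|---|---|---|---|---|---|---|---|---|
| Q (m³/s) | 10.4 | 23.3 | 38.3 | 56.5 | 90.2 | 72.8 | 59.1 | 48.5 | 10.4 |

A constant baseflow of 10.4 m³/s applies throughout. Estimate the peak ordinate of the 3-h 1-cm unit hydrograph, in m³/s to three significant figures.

Direct runoff: 0.0, 12.9, 27.9, 46.1, 79.8, 62.4, 48.7, 38.1, 0.0 m³/s; ΣQ_DR = 315.9 m³/s, peak = 79.8 m³/s.
Runoff depth d = ΣQ_DR·Δt / A = 315.9 × 10800 / (171 km²) = 19.95 mm.
The 1-cm UH is the DRH scaled by (10 mm)/d, so U_p = 79.8 × 10/19.95 = 40.0 m³/s.

U_p ≈ 40.0 m³/s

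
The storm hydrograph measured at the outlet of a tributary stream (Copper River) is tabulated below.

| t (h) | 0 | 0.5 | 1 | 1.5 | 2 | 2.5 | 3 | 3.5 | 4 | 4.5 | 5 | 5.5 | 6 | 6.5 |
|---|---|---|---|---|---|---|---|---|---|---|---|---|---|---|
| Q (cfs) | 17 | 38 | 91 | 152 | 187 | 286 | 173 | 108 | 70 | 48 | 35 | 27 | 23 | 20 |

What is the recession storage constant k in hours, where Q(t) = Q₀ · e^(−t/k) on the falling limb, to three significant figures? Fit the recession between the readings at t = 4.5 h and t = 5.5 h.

k ≈ 1.74 h

On the falling limb, Q drops from 48 to 27 cfs between t = 4.5 h and t = 5.5 h (Δt = 1 h).
k = −Δt / ln(Q₂/Q₁) = −1 / ln(27/48) = 1.74 h.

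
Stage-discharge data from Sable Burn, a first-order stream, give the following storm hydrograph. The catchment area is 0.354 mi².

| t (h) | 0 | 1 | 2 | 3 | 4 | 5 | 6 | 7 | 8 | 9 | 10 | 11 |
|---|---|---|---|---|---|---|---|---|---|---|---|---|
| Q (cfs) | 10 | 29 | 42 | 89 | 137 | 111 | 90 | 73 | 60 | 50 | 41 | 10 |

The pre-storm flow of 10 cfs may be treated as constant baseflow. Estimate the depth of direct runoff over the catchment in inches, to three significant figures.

Direct runoff: 0.0, 19.0, 32.0, 79.0, 127.0, 101.0, 80.0, 63.0, 50.0, 40.0, 31.0, 0.0 cfs; ΣQ_DR = 622.0 cfs.
V = ΣQ_DR · Δt = 622.0 × 3600 s = 2.239 × 10^6 ft³.
Over A = 0.354 mi², depth = V / A = 2.72 in.

d ≈ 2.72 in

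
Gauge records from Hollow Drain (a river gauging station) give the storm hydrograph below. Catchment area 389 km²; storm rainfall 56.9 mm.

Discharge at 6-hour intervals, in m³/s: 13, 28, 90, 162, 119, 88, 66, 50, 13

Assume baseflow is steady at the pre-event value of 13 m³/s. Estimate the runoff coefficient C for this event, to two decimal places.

C ≈ 0.50

ΣQ_DR = 512.0 m³/s; V = ΣQ_DR·Δt = 1.106 × 10^7 m³.
Runoff depth d = V / A = 28.43 mm.
C = d / P = 28.43 / 56.9 = 0.50.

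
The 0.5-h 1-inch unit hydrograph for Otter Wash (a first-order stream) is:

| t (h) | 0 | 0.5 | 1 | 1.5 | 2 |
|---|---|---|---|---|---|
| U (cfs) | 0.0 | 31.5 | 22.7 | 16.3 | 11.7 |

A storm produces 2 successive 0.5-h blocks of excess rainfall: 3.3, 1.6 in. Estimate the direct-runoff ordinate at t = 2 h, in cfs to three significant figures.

By discrete convolution, Q_j = Σ (P_i / 1 in) · U_{j−i}.
At t = 2 h (j=4): Q = (3.3/1)·11.7 + (1.6/1)·16.3 = 64.7 cfs.

Q ≈ 64.7 cfs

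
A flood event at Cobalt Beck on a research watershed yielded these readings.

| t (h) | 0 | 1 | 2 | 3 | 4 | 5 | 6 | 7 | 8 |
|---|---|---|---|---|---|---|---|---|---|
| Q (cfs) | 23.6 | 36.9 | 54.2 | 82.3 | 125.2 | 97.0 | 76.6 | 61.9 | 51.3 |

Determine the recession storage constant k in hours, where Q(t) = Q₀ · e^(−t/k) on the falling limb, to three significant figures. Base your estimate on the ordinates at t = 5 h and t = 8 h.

On the falling limb, Q drops from 97.0 to 51.3 cfs between t = 5 h and t = 8 h (Δt = 3 h).
k = −Δt / ln(Q₂/Q₁) = −3 / ln(51.3/97.0) = 4.71 h.

k ≈ 4.71 h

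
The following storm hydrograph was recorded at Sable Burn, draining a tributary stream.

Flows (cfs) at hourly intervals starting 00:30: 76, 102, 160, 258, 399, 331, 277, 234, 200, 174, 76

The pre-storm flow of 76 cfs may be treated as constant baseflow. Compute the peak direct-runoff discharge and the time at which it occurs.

Subtracting baseflow gives direct-runoff ordinates: 0.0, 26.0, 84.0, 182.0, 323.0, 255.0, 201.0, 158.0, 124.0, 98.0, 0.0 cfs.
The maximum is 323.0 cfs, occurring at the reading for t = 04:30.

Q_p = 323.0 cfs at t = 04:30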